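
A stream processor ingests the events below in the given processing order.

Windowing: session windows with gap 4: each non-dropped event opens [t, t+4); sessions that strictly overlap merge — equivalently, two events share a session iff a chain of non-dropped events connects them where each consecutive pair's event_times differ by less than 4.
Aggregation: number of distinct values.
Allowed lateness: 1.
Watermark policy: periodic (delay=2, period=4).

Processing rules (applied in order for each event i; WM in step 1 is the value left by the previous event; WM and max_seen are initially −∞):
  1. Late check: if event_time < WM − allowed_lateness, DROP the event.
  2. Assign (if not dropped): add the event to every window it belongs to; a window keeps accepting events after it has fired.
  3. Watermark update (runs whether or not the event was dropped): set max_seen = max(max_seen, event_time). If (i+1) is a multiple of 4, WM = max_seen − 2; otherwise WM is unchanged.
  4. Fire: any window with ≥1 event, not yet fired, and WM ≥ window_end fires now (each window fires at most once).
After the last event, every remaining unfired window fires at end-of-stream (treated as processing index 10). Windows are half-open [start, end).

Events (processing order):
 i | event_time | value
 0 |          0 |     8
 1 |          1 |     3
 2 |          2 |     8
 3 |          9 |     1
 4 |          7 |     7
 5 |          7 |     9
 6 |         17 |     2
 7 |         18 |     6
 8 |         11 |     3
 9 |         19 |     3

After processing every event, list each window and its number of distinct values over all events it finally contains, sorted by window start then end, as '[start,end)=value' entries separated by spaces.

i=0 t=0 v=8: → [0,4); WM=−∞
i=1 t=1 v=3: → [0,5); WM=−∞
i=2 t=2 v=8: → [0,6); WM=−∞
i=3 t=9 v=1: → [9,13); WM=7
i=4 t=7 v=7: → [7,13); WM=7
i=5 t=7 v=9: → [7,13); WM=7
i=6 t=17 v=2: → [17,21); WM=7
i=7 t=18 v=6: → [17,22); WM=16
i=8 t=11 v=3: DROP (t<16-1); WM=16
i=9 t=19 v=3: → [17,23); WM=16

[0,6)=2 [7,13)=3 [17,23)=3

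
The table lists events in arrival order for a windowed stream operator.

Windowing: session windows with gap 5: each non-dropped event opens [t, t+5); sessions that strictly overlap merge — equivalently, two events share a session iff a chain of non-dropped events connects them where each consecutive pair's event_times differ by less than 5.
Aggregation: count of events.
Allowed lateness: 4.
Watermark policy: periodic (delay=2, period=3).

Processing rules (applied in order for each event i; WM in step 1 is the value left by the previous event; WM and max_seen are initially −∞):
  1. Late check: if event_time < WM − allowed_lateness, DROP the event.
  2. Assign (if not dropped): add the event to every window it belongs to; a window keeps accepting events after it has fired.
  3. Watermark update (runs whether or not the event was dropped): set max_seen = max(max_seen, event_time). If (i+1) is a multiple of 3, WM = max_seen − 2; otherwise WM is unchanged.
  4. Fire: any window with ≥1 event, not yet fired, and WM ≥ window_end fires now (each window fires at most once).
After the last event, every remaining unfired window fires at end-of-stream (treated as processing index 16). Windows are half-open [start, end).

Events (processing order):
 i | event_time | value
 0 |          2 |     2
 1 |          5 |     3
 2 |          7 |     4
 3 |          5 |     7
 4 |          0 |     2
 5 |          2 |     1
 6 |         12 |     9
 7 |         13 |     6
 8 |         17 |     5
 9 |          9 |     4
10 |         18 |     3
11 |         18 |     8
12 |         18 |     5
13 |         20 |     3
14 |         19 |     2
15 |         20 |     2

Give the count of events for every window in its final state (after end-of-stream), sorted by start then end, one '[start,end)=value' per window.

[2,12)=5 [12,25)=9

i=0 t=2 v=2: → [2,7); WM=−∞
i=1 t=5 v=3: → [2,10); WM=−∞
i=2 t=7 v=4: → [2,12); WM=5
i=3 t=5 v=7: → [2,12); WM=5
i=4 t=0 v=2: DROP (t<5-4); WM=5
i=5 t=2 v=1: → [2,12); WM=5
i=6 t=12 v=9: → [12,17); WM=5
i=7 t=13 v=6: → [12,18); WM=5
i=8 t=17 v=5: → [12,22); WM=15
i=9 t=9 v=4: DROP (t<15-4); WM=15
i=10 t=18 v=3: → [12,23); WM=15
i=11 t=18 v=8: → [12,23); WM=16
i=12 t=18 v=5: → [12,23); WM=16
i=13 t=20 v=3: → [12,25); WM=16
i=14 t=19 v=2: → [12,25); WM=18
i=15 t=20 v=2: → [12,25); WM=18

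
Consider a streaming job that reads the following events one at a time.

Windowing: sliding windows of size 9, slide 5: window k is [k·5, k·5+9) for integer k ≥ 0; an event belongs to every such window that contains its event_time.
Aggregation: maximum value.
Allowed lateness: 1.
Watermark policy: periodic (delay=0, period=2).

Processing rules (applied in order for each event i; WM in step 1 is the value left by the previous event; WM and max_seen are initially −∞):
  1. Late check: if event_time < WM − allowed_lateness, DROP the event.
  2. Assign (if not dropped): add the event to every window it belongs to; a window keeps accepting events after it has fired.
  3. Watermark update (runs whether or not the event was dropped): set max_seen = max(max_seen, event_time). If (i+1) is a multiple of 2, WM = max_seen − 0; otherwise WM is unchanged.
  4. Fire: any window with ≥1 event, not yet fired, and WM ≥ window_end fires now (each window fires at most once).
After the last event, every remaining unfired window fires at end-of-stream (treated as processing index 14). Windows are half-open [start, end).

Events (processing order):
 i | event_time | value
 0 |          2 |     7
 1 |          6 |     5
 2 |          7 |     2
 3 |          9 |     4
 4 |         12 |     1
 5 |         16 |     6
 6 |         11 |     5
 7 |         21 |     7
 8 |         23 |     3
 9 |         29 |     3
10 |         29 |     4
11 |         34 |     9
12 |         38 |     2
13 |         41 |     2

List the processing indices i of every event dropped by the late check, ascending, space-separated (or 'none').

6

i=0 t=2 v=7: → [0,9); WM=−∞
i=1 t=6 v=5: → [5,14),[0,9); WM=6
i=2 t=7 v=2: → [5,14),[0,9); WM=6
i=3 t=9 v=4: → [5,14); WM=9; [0,9) fires=7
i=4 t=12 v=1: → [10,19),[5,14); WM=9
i=5 t=16 v=6: → [15,24),[10,19); WM=16; [5,14) fires=5
i=6 t=11 v=5: DROP (t<16-1); WM=16
i=7 t=21 v=7: → [20,29),[15,24); WM=21; [10,19) fires=6
i=8 t=23 v=3: → [20,29),[15,24); WM=21
i=9 t=29 v=3: → [25,34); WM=29; [15,24) fires=7 [20,29) fires=7
i=10 t=29 v=4: → [25,34); WM=29
i=11 t=34 v=9: → [30,39); WM=34; [25,34) fires=4
i=12 t=38 v=2: → [35,44),[30,39); WM=34
i=13 t=41 v=2: → [40,49),[35,44); WM=41; [30,39) fires=9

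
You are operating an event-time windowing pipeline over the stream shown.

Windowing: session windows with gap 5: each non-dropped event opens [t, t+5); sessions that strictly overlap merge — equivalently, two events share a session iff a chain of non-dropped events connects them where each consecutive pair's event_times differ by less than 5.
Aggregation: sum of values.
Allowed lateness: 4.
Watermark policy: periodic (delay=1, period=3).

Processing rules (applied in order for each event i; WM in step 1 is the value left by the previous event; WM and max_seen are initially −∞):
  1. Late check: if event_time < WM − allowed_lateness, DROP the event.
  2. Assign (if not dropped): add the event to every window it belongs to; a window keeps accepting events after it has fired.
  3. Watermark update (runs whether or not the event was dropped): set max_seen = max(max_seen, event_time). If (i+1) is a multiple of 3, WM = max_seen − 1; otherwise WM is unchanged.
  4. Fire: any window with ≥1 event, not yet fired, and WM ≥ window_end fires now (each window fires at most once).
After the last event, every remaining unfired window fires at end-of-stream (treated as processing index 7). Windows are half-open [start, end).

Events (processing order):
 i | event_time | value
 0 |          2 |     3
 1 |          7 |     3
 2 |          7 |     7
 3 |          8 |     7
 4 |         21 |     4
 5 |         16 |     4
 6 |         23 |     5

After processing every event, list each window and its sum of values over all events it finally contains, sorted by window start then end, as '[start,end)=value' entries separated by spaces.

i=0 t=2 v=3: → [2,7); WM=−∞
i=1 t=7 v=3: → [7,12); WM=−∞
i=2 t=7 v=7: → [7,12); WM=6
i=3 t=8 v=7: → [7,13); WM=6
i=4 t=21 v=4: → [21,26); WM=6
i=5 t=16 v=4: → [16,21); WM=20
i=6 t=23 v=5: → [21,28); WM=20

[2,7)=3 [7,13)=17 [16,21)=4 [21,28)=9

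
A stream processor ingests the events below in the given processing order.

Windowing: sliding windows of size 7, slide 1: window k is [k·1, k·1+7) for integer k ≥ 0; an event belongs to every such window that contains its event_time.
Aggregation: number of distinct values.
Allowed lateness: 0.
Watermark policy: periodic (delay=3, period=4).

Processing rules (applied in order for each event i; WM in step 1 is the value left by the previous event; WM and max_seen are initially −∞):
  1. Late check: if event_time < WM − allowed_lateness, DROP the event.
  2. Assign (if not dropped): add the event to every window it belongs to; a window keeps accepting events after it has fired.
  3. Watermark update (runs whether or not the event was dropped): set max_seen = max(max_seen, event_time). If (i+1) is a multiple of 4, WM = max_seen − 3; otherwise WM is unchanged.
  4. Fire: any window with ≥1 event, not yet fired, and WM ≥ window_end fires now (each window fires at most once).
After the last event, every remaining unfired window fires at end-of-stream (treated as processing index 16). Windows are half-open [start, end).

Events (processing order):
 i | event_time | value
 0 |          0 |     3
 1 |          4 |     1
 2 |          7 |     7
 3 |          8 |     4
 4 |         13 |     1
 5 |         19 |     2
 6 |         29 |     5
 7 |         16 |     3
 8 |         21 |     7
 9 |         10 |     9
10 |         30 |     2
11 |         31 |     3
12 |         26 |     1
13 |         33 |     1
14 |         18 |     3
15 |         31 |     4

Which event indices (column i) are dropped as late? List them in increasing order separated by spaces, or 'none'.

i=0 t=0 v=3: → [0,7); WM=−∞
i=1 t=4 v=1: → [4,11),[3,10),[2,9),[1,8),[0,7); WM=−∞
i=2 t=7 v=7: → [7,14),[6,13),[5,12),[4,11),[3,10),[2,9),[1,8); WM=−∞
i=3 t=8 v=4: → [8,15),[7,14),[6,13),[5,12),[4,11),[3,10),[2,9); WM=5
i=4 t=13 v=1: → [13,20),[12,19),[11,18),[10,17),[9,16),[8,15),[7,14); WM=5
i=5 t=19 v=2: → [19,26),[18,25),[17,24),[16,23),[15,22),[14,21),[13,20); WM=5
i=6 t=29 v=5: → [29,36),[28,35),[27,34),[26,33),[25,32),[24,31),[23,30); WM=5
i=7 t=16 v=3: → [16,23),[15,22),[14,21),[13,20),[12,19),[11,18),[10,17); WM=26; [0,7) fires=2 [1,8) fires=2 [2,9) fires=3 [3,10) fires=3 [4,11) fires=3 [5,12) fires=2 [6,13) fires=2 [7,14) fires=3 [8,15) fires=2 [9,16) fires=1 [10,17) fires=2 [11,18) fires=2 [12,19) fires=2 [13,20) fires=3 [14,21) fires=2 [15,22) fires=2 [16,23) fires=2 [17,24) fires=1 [18,25) fires=1 [19,26) fires=1
i=8 t=21 v=7: DROP (t<26-0); WM=26
i=9 t=10 v=9: DROP (t<26-0); WM=26
i=10 t=30 v=2: → [30,37),[29,36),[28,35),[27,34),[26,33),[25,32),[24,31); WM=26
i=11 t=31 v=3: → [31,38),[30,37),[29,36),[28,35),[27,34),[26,33),[25,32); WM=28
i=12 t=26 v=1: DROP (t<28-0); WM=28
i=13 t=33 v=1: → [33,40),[32,39),[31,38),[30,37),[29,36),[28,35),[27,34); WM=28
i=14 t=18 v=3: DROP (t<28-0); WM=28
i=15 t=31 v=4: → [31,38),[30,37),[29,36),[28,35),[27,34),[26,33),[25,32); WM=30; [23,30) fires=1

8 9 12 14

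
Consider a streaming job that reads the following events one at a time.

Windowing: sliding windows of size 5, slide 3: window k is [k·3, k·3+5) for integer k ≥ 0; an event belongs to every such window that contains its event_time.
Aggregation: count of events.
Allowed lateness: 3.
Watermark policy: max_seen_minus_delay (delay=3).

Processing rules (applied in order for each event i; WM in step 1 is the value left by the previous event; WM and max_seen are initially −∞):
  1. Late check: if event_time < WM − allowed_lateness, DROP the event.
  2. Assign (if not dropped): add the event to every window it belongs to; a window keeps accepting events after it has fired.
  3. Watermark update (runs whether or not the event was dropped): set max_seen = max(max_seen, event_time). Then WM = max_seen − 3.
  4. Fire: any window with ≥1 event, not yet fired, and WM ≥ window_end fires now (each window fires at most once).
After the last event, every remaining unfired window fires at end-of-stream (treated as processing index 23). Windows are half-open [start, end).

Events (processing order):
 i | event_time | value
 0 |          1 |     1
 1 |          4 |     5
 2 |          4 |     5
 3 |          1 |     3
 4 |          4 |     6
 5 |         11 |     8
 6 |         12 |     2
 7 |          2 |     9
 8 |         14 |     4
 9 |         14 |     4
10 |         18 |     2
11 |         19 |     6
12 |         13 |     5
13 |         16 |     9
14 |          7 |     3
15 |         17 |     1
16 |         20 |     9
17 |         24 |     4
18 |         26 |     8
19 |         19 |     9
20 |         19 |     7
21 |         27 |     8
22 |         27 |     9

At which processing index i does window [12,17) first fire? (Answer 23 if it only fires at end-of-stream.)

16

i=0 t=1 v=1: → [0,5); WM=-2
i=1 t=4 v=5: → [3,8),[0,5); WM=1
i=2 t=4 v=5: → [3,8),[0,5); WM=1
i=3 t=1 v=3: → [0,5); WM=1
i=4 t=4 v=6: → [3,8),[0,5); WM=1
i=5 t=11 v=8: → [9,14); WM=8; [0,5) fires=5 [3,8) fires=3
i=6 t=12 v=2: → [12,17),[9,14); WM=9
i=7 t=2 v=9: DROP (t<9-3); WM=9
i=8 t=14 v=4: → [12,17); WM=11
i=9 t=14 v=4: → [12,17); WM=11
i=10 t=18 v=2: → [18,23),[15,20); WM=15; [9,14) fires=2
i=11 t=19 v=6: → [18,23),[15,20); WM=16
i=12 t=13 v=5: → [12,17),[9,14); WM=16
i=13 t=16 v=9: → [15,20),[12,17); WM=16
i=14 t=7 v=3: DROP (t<16-3); WM=16
i=15 t=17 v=1: → [15,20); WM=16
i=16 t=20 v=9: → [18,23); WM=17; [12,17) fires=5
i=17 t=24 v=4: → [24,29),[21,26); WM=21; [15,20) fires=4
i=18 t=26 v=8: → [24,29); WM=23; [18,23) fires=3
i=19 t=19 v=9: DROP (t<23-3); WM=23
i=20 t=19 v=7: DROP (t<23-3); WM=23
i=21 t=27 v=8: → [27,32),[24,29); WM=24
i=22 t=27 v=9: → [27,32),[24,29); WM=24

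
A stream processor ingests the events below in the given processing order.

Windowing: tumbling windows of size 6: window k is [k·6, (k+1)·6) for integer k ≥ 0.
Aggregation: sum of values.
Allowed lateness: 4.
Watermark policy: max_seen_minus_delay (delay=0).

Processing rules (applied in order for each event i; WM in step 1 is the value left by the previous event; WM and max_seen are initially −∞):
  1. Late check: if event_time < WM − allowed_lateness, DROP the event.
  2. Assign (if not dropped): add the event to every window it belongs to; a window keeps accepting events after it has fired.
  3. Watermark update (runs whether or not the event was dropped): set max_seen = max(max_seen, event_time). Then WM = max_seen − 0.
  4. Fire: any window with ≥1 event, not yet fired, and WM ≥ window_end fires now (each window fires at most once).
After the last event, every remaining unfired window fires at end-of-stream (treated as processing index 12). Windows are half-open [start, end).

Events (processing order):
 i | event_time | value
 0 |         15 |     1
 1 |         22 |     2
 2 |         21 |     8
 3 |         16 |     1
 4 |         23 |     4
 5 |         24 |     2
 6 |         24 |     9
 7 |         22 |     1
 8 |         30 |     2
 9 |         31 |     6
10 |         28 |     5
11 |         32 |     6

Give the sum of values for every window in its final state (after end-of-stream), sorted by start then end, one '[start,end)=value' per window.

[12,18)=1 [18,24)=15 [24,30)=16 [30,36)=14

i=0 t=15 v=1: → [12,18); WM=15
i=1 t=22 v=2: → [18,24); WM=22; [12,18) fires=1
i=2 t=21 v=8: → [18,24); WM=22
i=3 t=16 v=1: DROP (t<22-4); WM=22
i=4 t=23 v=4: → [18,24); WM=23
i=5 t=24 v=2: → [24,30); WM=24; [18,24) fires=14
i=6 t=24 v=9: → [24,30); WM=24
i=7 t=22 v=1: → [18,24); WM=24
i=8 t=30 v=2: → [30,36); WM=30; [24,30) fires=11
i=9 t=31 v=6: → [30,36); WM=31
i=10 t=28 v=5: → [24,30); WM=31
i=11 t=32 v=6: → [30,36); WM=32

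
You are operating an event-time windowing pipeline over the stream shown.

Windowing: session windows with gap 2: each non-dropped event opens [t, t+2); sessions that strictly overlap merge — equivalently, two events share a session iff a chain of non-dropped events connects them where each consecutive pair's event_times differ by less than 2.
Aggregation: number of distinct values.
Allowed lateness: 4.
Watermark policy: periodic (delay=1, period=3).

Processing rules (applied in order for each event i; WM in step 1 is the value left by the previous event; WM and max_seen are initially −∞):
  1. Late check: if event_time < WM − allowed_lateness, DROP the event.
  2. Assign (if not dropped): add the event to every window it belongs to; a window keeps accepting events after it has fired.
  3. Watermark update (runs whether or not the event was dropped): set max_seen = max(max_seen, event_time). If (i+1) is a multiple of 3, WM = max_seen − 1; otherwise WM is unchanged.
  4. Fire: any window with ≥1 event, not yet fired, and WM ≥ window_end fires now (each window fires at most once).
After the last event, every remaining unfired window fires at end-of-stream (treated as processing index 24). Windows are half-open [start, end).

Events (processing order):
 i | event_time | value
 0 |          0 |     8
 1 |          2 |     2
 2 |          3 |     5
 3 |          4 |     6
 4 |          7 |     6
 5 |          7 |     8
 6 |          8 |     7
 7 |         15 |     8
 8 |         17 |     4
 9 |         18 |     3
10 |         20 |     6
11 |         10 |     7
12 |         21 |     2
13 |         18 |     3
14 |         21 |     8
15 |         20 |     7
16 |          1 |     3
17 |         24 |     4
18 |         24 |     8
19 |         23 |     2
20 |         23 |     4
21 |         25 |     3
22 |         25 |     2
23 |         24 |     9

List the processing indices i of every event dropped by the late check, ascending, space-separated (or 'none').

i=0 t=0 v=8: → [0,2); WM=−∞
i=1 t=2 v=2: → [2,4); WM=−∞
i=2 t=3 v=5: → [2,5); WM=2
i=3 t=4 v=6: → [2,6); WM=2
i=4 t=7 v=6: → [7,9); WM=2
i=5 t=7 v=8: → [7,9); WM=6
i=6 t=8 v=7: → [7,10); WM=6
i=7 t=15 v=8: → [15,17); WM=6
i=8 t=17 v=4: → [17,19); WM=16
i=9 t=18 v=3: → [17,20); WM=16
i=10 t=20 v=6: → [20,22); WM=16
i=11 t=10 v=7: DROP (t<16-4); WM=19
i=12 t=21 v=2: → [20,23); WM=19
i=13 t=18 v=3: → [17,20); WM=19
i=14 t=21 v=8: → [20,23); WM=20
i=15 t=20 v=7: → [20,23); WM=20
i=16 t=1 v=3: DROP (t<20-4); WM=20
i=17 t=24 v=4: → [24,26); WM=23
i=18 t=24 v=8: → [24,26); WM=23
i=19 t=23 v=2: → [23,26); WM=23
i=20 t=23 v=4: → [23,26); WM=23
i=21 t=25 v=3: → [23,27); WM=23
i=22 t=25 v=2: → [23,27); WM=23
i=23 t=24 v=9: → [23,27); WM=24

11 16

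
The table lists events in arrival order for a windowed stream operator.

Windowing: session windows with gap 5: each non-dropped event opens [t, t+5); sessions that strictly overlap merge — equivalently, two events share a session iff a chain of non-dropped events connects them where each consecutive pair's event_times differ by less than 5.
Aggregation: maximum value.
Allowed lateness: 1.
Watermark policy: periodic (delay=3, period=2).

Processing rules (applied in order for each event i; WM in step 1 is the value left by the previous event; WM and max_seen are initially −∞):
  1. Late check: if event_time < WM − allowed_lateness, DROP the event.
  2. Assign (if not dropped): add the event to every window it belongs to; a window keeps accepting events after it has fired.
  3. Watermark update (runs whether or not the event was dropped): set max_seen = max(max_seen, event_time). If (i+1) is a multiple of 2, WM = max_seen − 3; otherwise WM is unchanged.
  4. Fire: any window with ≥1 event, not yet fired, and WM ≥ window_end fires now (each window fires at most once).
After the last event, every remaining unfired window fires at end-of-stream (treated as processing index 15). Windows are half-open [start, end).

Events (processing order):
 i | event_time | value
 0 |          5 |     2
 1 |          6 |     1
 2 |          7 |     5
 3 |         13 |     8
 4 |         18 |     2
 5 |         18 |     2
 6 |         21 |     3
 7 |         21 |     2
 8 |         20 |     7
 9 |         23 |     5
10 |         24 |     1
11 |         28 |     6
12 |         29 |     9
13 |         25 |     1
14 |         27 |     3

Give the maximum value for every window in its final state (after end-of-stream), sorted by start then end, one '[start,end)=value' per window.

[5,12)=5 [13,18)=8 [18,34)=9

i=0 t=5 v=2: → [5,10); WM=−∞
i=1 t=6 v=1: → [5,11); WM=3
i=2 t=7 v=5: → [5,12); WM=3
i=3 t=13 v=8: → [13,18); WM=10
i=4 t=18 v=2: → [18,23); WM=10
i=5 t=18 v=2: → [18,23); WM=15
i=6 t=21 v=3: → [18,26); WM=15
i=7 t=21 v=2: → [18,26); WM=18
i=8 t=20 v=7: → [18,26); WM=18
i=9 t=23 v=5: → [18,28); WM=20
i=10 t=24 v=1: → [18,29); WM=20
i=11 t=28 v=6: → [18,33); WM=25
i=12 t=29 v=9: → [18,34); WM=25
i=13 t=25 v=1: → [18,34); WM=26
i=14 t=27 v=3: → [18,34); WM=26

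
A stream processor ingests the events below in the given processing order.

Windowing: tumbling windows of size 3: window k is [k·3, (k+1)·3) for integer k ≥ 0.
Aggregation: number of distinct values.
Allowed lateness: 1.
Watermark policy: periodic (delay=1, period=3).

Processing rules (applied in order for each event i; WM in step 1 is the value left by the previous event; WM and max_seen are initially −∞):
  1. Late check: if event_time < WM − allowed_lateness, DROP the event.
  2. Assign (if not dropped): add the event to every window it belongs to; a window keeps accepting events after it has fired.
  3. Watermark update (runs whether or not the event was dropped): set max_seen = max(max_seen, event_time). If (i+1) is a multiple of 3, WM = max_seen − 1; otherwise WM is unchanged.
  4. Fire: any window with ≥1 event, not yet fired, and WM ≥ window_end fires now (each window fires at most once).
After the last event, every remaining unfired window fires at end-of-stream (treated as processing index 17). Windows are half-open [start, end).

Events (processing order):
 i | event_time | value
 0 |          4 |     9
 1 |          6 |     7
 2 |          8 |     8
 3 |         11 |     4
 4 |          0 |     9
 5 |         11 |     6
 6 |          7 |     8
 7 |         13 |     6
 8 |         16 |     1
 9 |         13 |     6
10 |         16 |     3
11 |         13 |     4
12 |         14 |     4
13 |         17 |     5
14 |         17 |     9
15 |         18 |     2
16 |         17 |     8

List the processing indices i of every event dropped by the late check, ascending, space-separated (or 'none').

i=0 t=4 v=9: → [3,6); WM=−∞
i=1 t=6 v=7: → [6,9); WM=−∞
i=2 t=8 v=8: → [6,9); WM=7; [3,6) fires=1
i=3 t=11 v=4: → [9,12); WM=7
i=4 t=0 v=9: DROP (t<7-1); WM=7
i=5 t=11 v=6: → [9,12); WM=10; [6,9) fires=2
i=6 t=7 v=8: DROP (t<10-1); WM=10
i=7 t=13 v=6: → [12,15); WM=10
i=8 t=16 v=1: → [15,18); WM=15; [9,12) fires=2 [12,15) fires=1
i=9 t=13 v=6: DROP (t<15-1); WM=15
i=10 t=16 v=3: → [15,18); WM=15
i=11 t=13 v=4: DROP (t<15-1); WM=15
i=12 t=14 v=4: → [12,15); WM=15
i=13 t=17 v=5: → [15,18); WM=15
i=14 t=17 v=9: → [15,18); WM=16
i=15 t=18 v=2: → [18,21); WM=16
i=16 t=17 v=8: → [15,18); WM=16

4 6 9 11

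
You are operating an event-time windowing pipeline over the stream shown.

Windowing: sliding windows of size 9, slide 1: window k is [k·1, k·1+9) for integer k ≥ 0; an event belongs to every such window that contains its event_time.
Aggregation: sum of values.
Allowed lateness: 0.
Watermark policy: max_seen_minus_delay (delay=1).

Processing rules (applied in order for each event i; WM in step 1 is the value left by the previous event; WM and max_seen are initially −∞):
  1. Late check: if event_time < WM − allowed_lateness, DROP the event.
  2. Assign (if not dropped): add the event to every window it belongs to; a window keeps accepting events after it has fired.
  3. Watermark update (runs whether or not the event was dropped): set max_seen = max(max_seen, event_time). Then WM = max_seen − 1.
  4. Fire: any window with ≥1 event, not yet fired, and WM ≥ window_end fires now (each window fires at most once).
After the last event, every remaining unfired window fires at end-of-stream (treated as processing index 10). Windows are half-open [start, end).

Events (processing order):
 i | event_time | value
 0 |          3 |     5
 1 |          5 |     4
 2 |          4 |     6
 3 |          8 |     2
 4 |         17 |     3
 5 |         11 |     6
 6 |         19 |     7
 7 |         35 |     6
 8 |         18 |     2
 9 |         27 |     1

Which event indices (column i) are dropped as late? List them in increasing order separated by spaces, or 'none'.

i=0 t=3 v=5: → [3,12),[2,11),[1,10),[0,9); WM=2
i=1 t=5 v=4: → [5,14),[4,13),[3,12),[2,11),[1,10),[0,9); WM=4
i=2 t=4 v=6: → [4,13),[3,12),[2,11),[1,10),[0,9); WM=4
i=3 t=8 v=2: → [8,17),[7,16),[6,15),[5,14),[4,13),[3,12),[2,11),[1,10),[0,9); WM=7
i=4 t=17 v=3: → [17,26),[16,25),[15,24),[14,23),[13,22),[12,21),[11,20),[10,19),[9,18); WM=16; [0,9) fires=17 [1,10) fires=17 [2,11) fires=17 [3,12) fires=17 [4,13) fires=12 [5,14) fires=6 [6,15) fires=2 [7,16) fires=2
i=5 t=11 v=6: DROP (t<16-0); WM=16
i=6 t=19 v=7: → [19,28),[18,27),[17,26),[16,25),[15,24),[14,23),[13,22),[12,21),[11,20); WM=18; [8,17) fires=2 [9,18) fires=3
i=7 t=35 v=6: → [35,44),[34,43),[33,42),[32,41),[31,40),[30,39),[29,38),[28,37),[27,36); WM=34; [10,19) fires=3 [11,20) fires=10 [12,21) fires=10 [13,22) fires=10 [14,23) fires=10 [15,24) fires=10 [16,25) fires=10 [17,26) fires=10 [18,27) fires=7 [19,28) fires=7
i=8 t=18 v=2: DROP (t<34-0); WM=34
i=9 t=27 v=1: DROP (t<34-0); WM=34

5 8 9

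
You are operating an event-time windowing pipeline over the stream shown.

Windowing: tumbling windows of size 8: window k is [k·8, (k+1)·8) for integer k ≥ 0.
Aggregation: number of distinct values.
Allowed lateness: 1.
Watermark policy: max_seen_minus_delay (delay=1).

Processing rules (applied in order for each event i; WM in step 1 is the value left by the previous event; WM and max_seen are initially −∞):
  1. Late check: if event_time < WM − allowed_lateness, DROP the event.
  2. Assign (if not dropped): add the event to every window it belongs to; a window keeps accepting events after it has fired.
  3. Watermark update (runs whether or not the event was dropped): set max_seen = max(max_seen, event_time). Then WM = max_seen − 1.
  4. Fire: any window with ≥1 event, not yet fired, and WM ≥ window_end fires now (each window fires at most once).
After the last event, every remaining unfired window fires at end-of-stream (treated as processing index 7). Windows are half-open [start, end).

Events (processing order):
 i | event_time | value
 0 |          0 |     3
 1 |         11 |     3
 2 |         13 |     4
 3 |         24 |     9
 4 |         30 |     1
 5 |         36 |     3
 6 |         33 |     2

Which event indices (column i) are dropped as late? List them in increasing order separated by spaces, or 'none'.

6

i=0 t=0 v=3: → [0,8); WM=-1
i=1 t=11 v=3: → [8,16); WM=10; [0,8) fires=1
i=2 t=13 v=4: → [8,16); WM=12
i=3 t=24 v=9: → [24,32); WM=23; [8,16) fires=2
i=4 t=30 v=1: → [24,32); WM=29
i=5 t=36 v=3: → [32,40); WM=35; [24,32) fires=2
i=6 t=33 v=2: DROP (t<35-1); WM=35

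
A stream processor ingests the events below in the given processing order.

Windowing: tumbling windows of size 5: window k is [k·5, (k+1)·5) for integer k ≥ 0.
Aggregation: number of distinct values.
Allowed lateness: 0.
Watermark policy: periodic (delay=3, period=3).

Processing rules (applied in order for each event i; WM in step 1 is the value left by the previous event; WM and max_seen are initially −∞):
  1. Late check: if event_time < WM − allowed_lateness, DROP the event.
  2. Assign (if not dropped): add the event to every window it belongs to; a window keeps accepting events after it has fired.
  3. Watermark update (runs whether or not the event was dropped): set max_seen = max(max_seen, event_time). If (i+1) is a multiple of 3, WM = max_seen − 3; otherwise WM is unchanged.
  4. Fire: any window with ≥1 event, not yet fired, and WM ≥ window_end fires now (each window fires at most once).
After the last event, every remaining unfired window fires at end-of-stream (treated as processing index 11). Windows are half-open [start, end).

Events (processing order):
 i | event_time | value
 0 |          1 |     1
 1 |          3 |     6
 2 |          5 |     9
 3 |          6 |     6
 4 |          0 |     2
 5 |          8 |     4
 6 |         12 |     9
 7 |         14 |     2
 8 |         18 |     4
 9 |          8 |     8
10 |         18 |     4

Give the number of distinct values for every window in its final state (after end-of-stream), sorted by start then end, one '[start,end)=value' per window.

i=0 t=1 v=1: → [0,5); WM=−∞
i=1 t=3 v=6: → [0,5); WM=−∞
i=2 t=5 v=9: → [5,10); WM=2
i=3 t=6 v=6: → [5,10); WM=2
i=4 t=0 v=2: DROP (t<2-0); WM=2
i=5 t=8 v=4: → [5,10); WM=5; [0,5) fires=2
i=6 t=12 v=9: → [10,15); WM=5
i=7 t=14 v=2: → [10,15); WM=5
i=8 t=18 v=4: → [15,20); WM=15; [5,10) fires=3 [10,15) fires=2
i=9 t=8 v=8: DROP (t<15-0); WM=15
i=10 t=18 v=4: → [15,20); WM=15

[0,5)=2 [5,10)=3 [10,15)=2 [15,20)=1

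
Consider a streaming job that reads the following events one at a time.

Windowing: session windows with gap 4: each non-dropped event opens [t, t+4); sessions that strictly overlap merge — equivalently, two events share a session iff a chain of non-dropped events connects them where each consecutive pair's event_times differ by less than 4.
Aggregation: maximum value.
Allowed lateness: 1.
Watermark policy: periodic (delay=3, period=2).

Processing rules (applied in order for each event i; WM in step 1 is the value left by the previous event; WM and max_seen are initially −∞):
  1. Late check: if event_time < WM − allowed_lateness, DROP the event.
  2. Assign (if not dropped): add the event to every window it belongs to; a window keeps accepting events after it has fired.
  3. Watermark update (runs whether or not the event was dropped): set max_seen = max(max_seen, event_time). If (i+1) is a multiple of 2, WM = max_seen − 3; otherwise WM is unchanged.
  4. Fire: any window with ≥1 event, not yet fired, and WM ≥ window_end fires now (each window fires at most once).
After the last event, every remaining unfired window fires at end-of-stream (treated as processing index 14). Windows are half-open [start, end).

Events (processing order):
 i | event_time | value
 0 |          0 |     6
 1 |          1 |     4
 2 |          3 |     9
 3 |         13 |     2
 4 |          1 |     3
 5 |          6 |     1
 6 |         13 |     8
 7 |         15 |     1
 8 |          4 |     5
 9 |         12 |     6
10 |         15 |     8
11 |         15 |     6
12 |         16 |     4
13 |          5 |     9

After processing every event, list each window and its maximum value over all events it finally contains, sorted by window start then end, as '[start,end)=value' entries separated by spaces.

i=0 t=0 v=6: → [0,4); WM=−∞
i=1 t=1 v=4: → [0,5); WM=-2
i=2 t=3 v=9: → [0,7); WM=-2
i=3 t=13 v=2: → [13,17); WM=10
i=4 t=1 v=3: DROP (t<10-1); WM=10
i=5 t=6 v=1: DROP (t<10-1); WM=10
i=6 t=13 v=8: → [13,17); WM=10
i=7 t=15 v=1: → [13,19); WM=12
i=8 t=4 v=5: DROP (t<12-1); WM=12
i=9 t=12 v=6: → [12,19); WM=12
i=10 t=15 v=8: → [12,19); WM=12
i=11 t=15 v=6: → [12,19); WM=12
i=12 t=16 v=4: → [12,20); WM=12
i=13 t=5 v=9: DROP (t<12-1); WM=13

[0,7)=9 [12,20)=8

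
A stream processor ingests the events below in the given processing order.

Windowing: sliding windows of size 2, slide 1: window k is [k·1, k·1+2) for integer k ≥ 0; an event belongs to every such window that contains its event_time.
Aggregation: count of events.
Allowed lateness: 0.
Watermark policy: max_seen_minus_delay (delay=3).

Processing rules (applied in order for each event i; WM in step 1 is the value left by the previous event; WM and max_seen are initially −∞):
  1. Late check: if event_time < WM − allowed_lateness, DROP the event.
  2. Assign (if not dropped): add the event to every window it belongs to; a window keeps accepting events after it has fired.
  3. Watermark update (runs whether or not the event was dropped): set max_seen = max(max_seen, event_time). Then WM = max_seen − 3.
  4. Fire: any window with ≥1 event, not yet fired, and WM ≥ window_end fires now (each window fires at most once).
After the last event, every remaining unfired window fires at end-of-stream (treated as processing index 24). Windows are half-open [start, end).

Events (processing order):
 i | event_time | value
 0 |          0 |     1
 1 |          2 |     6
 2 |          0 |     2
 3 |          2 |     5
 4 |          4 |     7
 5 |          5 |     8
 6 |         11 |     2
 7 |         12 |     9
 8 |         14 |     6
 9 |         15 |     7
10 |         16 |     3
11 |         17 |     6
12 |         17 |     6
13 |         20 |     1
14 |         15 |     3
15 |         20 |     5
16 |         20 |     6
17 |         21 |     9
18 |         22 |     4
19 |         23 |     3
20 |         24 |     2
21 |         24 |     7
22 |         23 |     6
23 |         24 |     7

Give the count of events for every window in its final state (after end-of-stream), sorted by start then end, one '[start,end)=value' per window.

[0,2)=2 [1,3)=2 [2,4)=2 [3,5)=1 [4,6)=2 [5,7)=1 [10,12)=1 [11,13)=2 [12,14)=1 [13,15)=1 [14,16)=2 [15,17)=2 [16,18)=3 [17,19)=2 [19,21)=3 [20,22)=4 [21,23)=2 [22,24)=3 [23,25)=5 [24,26)=3

i=0 t=0 v=1: → [0,2); WM=-3
i=1 t=2 v=6: → [2,4),[1,3); WM=-1
i=2 t=0 v=2: → [0,2); WM=-1
i=3 t=2 v=5: → [2,4),[1,3); WM=-1
i=4 t=4 v=7: → [4,6),[3,5); WM=1
i=5 t=5 v=8: → [5,7),[4,6); WM=2; [0,2) fires=2
i=6 t=11 v=2: → [11,13),[10,12); WM=8; [1,3) fires=2 [2,4) fires=2 [3,5) fires=1 [4,6) fires=2 [5,7) fires=1
i=7 t=12 v=9: → [12,14),[11,13); WM=9
i=8 t=14 v=6: → [14,16),[13,15); WM=11
i=9 t=15 v=7: → [15,17),[14,16); WM=12; [10,12) fires=1
i=10 t=16 v=3: → [16,18),[15,17); WM=13; [11,13) fires=2
i=11 t=17 v=6: → [17,19),[16,18); WM=14; [12,14) fires=1
i=12 t=17 v=6: → [17,19),[16,18); WM=14
i=13 t=20 v=1: → [20,22),[19,21); WM=17; [13,15) fires=1 [14,16) fires=2 [15,17) fires=2
i=14 t=15 v=3: DROP (t<17-0); WM=17
i=15 t=20 v=5: → [20,22),[19,21); WM=17
i=16 t=20 v=6: → [20,22),[19,21); WM=17
i=17 t=21 v=9: → [21,23),[20,22); WM=18; [16,18) fires=3
i=18 t=22 v=4: → [22,24),[21,23); WM=19; [17,19) fires=2
i=19 t=23 v=3: → [23,25),[22,24); WM=20
i=20 t=24 v=2: → [24,26),[23,25); WM=21; [19,21) fires=3
i=21 t=24 v=7: → [24,26),[23,25); WM=21
i=22 t=23 v=6: → [23,25),[22,24); WM=21
i=23 t=24 v=7: → [24,26),[23,25); WM=21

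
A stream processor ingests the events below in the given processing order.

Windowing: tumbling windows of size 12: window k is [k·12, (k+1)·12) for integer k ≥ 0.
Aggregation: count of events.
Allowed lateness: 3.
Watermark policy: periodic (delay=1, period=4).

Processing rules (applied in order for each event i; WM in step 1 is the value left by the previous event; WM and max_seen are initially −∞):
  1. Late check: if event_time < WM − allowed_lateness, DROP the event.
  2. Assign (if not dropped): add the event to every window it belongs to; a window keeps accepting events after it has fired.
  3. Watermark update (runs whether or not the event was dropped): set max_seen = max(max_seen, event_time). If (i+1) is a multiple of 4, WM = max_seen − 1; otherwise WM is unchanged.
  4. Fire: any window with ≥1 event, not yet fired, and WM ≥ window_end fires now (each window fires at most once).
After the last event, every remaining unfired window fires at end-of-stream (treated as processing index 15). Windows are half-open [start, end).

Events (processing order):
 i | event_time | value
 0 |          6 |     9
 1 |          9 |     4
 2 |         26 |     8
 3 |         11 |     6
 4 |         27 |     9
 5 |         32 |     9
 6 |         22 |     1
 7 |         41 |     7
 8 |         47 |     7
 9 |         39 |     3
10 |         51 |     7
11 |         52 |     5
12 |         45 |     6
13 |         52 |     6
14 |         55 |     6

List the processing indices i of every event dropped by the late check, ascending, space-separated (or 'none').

12

i=0 t=6 v=9: → [0,12); WM=−∞
i=1 t=9 v=4: → [0,12); WM=−∞
i=2 t=26 v=8: → [24,36); WM=−∞
i=3 t=11 v=6: → [0,12); WM=25; [0,12) fires=3
i=4 t=27 v=9: → [24,36); WM=25
i=5 t=32 v=9: → [24,36); WM=25
i=6 t=22 v=1: → [12,24); WM=25; [12,24) fires=1
i=7 t=41 v=7: → [36,48); WM=40; [24,36) fires=3
i=8 t=47 v=7: → [36,48); WM=40
i=9 t=39 v=3: → [36,48); WM=40
i=10 t=51 v=7: → [48,60); WM=40
i=11 t=52 v=5: → [48,60); WM=51; [36,48) fires=3
i=12 t=45 v=6: DROP (t<51-3); WM=51
i=13 t=52 v=6: → [48,60); WM=51
i=14 t=55 v=6: → [48,60); WM=51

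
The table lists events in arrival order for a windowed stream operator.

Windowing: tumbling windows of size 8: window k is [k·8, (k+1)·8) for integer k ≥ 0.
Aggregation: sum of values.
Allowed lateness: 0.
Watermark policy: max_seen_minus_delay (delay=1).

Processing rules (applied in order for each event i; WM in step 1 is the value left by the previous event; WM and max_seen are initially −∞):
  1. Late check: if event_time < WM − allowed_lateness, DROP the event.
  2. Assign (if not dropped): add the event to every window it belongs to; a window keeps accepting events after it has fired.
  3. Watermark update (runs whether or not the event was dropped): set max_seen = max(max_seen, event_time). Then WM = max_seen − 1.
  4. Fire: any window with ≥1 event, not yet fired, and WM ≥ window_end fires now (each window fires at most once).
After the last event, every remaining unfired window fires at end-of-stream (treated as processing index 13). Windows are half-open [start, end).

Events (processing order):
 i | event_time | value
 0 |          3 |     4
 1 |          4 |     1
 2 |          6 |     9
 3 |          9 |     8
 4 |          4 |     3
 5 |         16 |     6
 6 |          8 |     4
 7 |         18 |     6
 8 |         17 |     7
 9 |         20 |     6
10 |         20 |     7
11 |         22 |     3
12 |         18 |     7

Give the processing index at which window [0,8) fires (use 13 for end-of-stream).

3

i=0 t=3 v=4: → [0,8); WM=2
i=1 t=4 v=1: → [0,8); WM=3
i=2 t=6 v=9: → [0,8); WM=5
i=3 t=9 v=8: → [8,16); WM=8; [0,8) fires=14
i=4 t=4 v=3: DROP (t<8-0); WM=8
i=5 t=16 v=6: → [16,24); WM=15
i=6 t=8 v=4: DROP (t<15-0); WM=15
i=7 t=18 v=6: → [16,24); WM=17; [8,16) fires=8
i=8 t=17 v=7: → [16,24); WM=17
i=9 t=20 v=6: → [16,24); WM=19
i=10 t=20 v=7: → [16,24); WM=19
i=11 t=22 v=3: → [16,24); WM=21
i=12 t=18 v=7: DROP (t<21-0); WM=21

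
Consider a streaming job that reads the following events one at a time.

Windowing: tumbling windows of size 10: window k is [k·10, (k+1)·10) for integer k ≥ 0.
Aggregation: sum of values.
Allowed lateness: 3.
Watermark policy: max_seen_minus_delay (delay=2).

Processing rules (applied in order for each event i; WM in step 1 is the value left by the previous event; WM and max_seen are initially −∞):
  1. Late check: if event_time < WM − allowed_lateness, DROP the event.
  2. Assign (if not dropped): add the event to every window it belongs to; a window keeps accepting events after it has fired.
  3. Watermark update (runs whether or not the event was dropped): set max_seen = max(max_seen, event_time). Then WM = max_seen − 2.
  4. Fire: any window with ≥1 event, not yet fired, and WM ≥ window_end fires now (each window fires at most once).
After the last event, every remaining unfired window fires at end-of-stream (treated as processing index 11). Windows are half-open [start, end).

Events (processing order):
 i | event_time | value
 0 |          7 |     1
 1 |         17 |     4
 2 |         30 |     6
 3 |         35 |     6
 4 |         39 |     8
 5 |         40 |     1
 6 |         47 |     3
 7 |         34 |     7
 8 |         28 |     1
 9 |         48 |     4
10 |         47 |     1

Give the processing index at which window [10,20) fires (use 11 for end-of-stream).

i=0 t=7 v=1: → [0,10); WM=5
i=1 t=17 v=4: → [10,20); WM=15; [0,10) fires=1
i=2 t=30 v=6: → [30,40); WM=28; [10,20) fires=4
i=3 t=35 v=6: → [30,40); WM=33
i=4 t=39 v=8: → [30,40); WM=37
i=5 t=40 v=1: → [40,50); WM=38
i=6 t=47 v=3: → [40,50); WM=45; [30,40) fires=20
i=7 t=34 v=7: DROP (t<45-3); WM=45
i=8 t=28 v=1: DROP (t<45-3); WM=45
i=9 t=48 v=4: → [40,50); WM=46
i=10 t=47 v=1: → [40,50); WM=46

2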